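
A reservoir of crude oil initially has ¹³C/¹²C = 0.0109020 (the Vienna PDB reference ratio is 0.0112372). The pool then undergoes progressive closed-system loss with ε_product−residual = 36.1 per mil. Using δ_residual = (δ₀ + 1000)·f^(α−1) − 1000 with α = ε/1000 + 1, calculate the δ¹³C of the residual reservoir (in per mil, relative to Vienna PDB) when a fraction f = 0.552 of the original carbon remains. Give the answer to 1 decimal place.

-50.4 per mil

δ₀ = (0.0109020/0.0112372 − 1)×1000 = (0.970171 − 1)×1000 = -29.829 per mil
α − 1 = ε/1000 = 0.0361
f^(α−1) = 0.552^(0.0361) = 0.978778
δ_res = (-29.829 + 1000) × 0.978778 − 1000 = 949.581 − 1000 = -50.42 per mil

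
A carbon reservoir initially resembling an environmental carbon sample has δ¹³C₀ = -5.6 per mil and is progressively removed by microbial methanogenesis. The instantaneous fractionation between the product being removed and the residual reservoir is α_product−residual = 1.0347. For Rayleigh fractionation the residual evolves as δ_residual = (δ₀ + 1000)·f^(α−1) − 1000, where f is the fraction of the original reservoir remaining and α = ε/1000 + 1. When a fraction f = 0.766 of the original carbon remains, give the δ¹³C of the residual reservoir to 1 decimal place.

Rayleigh residual: δ_res = (δ₀ + 1000)·f^(α−1) − 1000
α − 1 = 0.03470
f^(α−1) = 0.766^(0.03470) = 0.990793
δ_res = (-5.6 + 1000) × 0.990793 − 1000 = 985.244 − 1000 = -14.76 per mil

-14.8 per mil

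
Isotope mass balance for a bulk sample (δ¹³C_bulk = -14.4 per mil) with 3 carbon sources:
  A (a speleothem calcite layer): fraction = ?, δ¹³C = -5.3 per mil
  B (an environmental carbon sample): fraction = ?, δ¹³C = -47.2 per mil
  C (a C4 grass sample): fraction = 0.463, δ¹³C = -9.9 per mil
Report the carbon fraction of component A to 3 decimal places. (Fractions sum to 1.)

Let f_A and f_B be the unknown fractions; fractions sum to 1 so f_A + f_B = 0.537.
Mass balance: Σ fᵢ·δᵢ = δ_bulk ⇒ f_A·(-5.3) + f_B·(-47.2) = -14.4 − (-4.584) = -9.816
Substitute f_B = 0.537 − f_A:
f_A·(-5.3 − -47.2) = -9.816 − 0.537×(-47.2) = 15.530
f_A = 15.530 / 41.9 = 0.3706

0.371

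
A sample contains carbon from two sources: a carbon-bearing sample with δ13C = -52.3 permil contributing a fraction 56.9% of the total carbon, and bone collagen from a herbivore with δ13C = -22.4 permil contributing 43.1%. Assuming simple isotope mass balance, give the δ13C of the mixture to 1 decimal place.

δ_mix = f_A·δ_A + f_B·δ_B
δ_mix = 0.569 × (-52.3) + 0.431 × (-22.4)
δ_mix = -29.76 + -9.65 = -39.41 permil

-39.4 permil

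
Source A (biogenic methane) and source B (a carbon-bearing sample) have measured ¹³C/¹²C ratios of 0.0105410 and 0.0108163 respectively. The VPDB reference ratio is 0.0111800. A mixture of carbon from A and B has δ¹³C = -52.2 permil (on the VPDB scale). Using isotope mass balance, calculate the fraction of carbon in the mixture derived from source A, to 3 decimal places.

0.799

δ_A = (0.0105410/0.0111800 − 1)×1000 = (0.942844 − 1)×1000 = -57.156 permil
δ_B = (0.0108163/0.0111800 − 1)×1000 = (0.967469 − 1)×1000 = -32.531 permil
f_A = (δ_mix − δ_B)/(δ_A − δ_B) = (-52.2 − (-32.531))/(-57.156 − (-32.531))
f_A = -19.669 / -24.624 = 0.7988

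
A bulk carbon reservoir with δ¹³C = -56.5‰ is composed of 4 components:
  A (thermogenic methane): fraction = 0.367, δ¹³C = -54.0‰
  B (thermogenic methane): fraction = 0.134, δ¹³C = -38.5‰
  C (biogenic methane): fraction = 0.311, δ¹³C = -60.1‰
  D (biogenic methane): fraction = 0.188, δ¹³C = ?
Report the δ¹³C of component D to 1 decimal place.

Isotope mass balance: δ_bulk = Σ fᵢ·δᵢ.
-56.5 = 0.367×(-54.0) + 0.134×(-38.5) + 0.311×(-60.1) + 0.188×δ_D
0.188·δ_D = -56.5 − (-43.668) = -12.832
δ_D = -12.832 / 0.188 = -68.25‰

-68.3‰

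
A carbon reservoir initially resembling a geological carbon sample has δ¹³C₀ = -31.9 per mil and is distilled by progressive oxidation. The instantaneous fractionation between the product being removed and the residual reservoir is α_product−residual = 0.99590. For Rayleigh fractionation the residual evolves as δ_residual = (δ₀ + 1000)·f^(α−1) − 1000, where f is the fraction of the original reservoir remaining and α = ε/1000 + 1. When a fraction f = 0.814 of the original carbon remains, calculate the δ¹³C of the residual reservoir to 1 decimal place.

Rayleigh residual: δ_res = (δ₀ + 1000)·f^(α−1) − 1000
α − 1 = -0.00410
f^(α−1) = 0.814^(-0.00410) = 1.000844
δ_res = (-31.9 + 1000) × 1.000844 − 1000 = 968.917 − 1000 = -31.08 per mil

-31.1 per mil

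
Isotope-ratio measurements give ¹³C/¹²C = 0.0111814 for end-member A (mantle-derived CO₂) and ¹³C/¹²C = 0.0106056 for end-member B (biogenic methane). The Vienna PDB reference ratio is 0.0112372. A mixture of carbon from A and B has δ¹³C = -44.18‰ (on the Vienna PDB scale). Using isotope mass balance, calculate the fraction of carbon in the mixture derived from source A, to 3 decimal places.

0.235

δ_A = (0.0111814/0.0112372 − 1)×1000 = (0.995034 − 1)×1000 = -4.966‰
δ_B = (0.0106056/0.0112372 − 1)×1000 = (0.943794 − 1)×1000 = -56.206‰
f_A = (δ_mix − δ_B)/(δ_A − δ_B) = (-44.18 − (-56.206))/(-4.966 − (-56.206))
f_A = 12.026 / 51.241 = 0.2347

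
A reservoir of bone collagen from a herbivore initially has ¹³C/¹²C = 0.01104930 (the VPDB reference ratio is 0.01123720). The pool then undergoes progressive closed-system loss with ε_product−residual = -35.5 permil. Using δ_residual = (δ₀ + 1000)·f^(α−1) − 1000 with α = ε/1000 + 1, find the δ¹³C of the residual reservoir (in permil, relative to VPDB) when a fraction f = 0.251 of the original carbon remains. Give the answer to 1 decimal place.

δ₀ = (0.01104930/0.01123720 − 1)×1000 = (0.983279 − 1)×1000 = -16.721 permil
α − 1 = ε/1000 = -0.0355
f^(α−1) = 0.251^(-0.0355) = 1.050296
δ_res = (-16.721 + 1000) × 1.050296 − 1000 = 1032.733 − 1000 = 32.73 permil

32.7 permil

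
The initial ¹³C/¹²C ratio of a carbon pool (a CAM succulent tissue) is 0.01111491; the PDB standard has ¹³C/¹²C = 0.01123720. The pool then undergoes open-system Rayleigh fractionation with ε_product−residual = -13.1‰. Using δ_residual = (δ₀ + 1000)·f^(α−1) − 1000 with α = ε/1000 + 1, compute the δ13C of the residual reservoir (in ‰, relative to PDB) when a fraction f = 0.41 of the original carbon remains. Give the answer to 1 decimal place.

0.7‰

δ₀ = (0.01111491/0.01123720 − 1)×1000 = (0.989117 − 1)×1000 = -10.883‰
α − 1 = ε/1000 = -0.0131
f^(α−1) = 0.41^(-0.0131) = 1.011748
δ_res = (-10.883 + 1000) × 1.011748 − 1000 = 1000.738 − 1000 = 0.74‰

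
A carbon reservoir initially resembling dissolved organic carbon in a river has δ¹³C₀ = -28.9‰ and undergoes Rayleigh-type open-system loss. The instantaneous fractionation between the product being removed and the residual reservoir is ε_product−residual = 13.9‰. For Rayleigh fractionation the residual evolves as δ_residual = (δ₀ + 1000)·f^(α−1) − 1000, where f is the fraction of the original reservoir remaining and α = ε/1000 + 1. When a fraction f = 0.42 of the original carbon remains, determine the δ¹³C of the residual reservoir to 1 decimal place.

Rayleigh residual: δ_res = (δ₀ + 1000)·f^(α−1) − 1000
α = ε/1000 + 1 = 1.01390, so α − 1 = 0.01390
f^(α−1) = 0.42^(0.01390) = 0.988014
δ_res = (-28.9 + 1000) × 0.988014 − 1000 = 959.461 − 1000 = -40.54‰

-40.5‰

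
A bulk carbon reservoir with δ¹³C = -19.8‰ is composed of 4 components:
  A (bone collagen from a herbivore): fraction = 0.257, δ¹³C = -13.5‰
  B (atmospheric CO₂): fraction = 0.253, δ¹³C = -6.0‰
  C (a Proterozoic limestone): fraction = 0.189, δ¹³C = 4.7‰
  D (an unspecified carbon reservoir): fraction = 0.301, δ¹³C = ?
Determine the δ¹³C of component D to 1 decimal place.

Isotope mass balance: δ_bulk = Σ fᵢ·δᵢ.
-19.8 = 0.257×(-13.5) + 0.253×(-6.0) + 0.189×(4.7) + 0.301×δ_D
0.301·δ_D = -19.8 − (-4.099) = -15.701
δ_D = -15.701 / 0.301 = -52.16‰

-52.2‰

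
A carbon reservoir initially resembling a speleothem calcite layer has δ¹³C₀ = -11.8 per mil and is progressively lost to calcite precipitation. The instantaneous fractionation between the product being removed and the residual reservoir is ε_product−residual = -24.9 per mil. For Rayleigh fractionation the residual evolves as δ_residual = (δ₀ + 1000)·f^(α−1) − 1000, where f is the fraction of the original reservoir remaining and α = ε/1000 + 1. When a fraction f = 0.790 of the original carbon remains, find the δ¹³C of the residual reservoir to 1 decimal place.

Rayleigh residual: δ_res = (δ₀ + 1000)·f^(α−1) − 1000
α = ε/1000 + 1 = 0.97510, so α − 1 = -0.02490
f^(α−1) = 0.790^(-0.02490) = 1.005887
δ_res = (-11.8 + 1000) × 1.005887 − 1000 = 994.017 − 1000 = -5.98 per mil

-6.0 per mil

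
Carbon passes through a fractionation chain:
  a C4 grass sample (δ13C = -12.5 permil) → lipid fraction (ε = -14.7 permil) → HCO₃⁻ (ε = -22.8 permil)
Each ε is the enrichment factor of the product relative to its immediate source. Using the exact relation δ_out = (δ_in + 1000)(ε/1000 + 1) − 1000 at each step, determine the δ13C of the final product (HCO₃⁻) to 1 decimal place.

step 1: δ = (-12.50 + 1000)·(-14.7/1000 + 1) − 1000 = -27.02 permil
step 2: δ = (-27.02 + 1000)·(-22.8/1000 + 1) − 1000 = -49.20 permil

-49.2 permil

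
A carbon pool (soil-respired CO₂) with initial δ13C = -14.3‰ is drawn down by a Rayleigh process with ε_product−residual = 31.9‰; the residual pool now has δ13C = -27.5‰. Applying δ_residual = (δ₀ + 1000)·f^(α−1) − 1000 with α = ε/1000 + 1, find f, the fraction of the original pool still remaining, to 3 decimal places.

0.655

α − 1 = ε/1000 = 0.0319
(δ_res + 1000)/(δ₀ + 1000) = (-27.5 + 1000)/(-14.3 + 1000) = 972.5/985.7 = 0.986609
f = 0.986609^(1/0.0319) = exp(ln(0.986609)/0.0319) = exp(-0.01348/0.0319)
f = exp(-0.4226) = 0.6553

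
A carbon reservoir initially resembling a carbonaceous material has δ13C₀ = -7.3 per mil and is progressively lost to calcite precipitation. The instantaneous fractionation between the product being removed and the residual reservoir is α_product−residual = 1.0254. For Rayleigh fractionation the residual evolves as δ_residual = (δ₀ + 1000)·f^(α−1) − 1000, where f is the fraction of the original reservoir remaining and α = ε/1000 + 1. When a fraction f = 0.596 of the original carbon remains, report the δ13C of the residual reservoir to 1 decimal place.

-20.3 per mil

Rayleigh residual: δ_res = (δ₀ + 1000)·f^(α−1) − 1000
α − 1 = 0.02540
f^(α−1) = 0.596^(0.02540) = 0.986941
δ_res = (-7.3 + 1000) × 0.986941 − 1000 = 979.736 − 1000 = -20.26 per mil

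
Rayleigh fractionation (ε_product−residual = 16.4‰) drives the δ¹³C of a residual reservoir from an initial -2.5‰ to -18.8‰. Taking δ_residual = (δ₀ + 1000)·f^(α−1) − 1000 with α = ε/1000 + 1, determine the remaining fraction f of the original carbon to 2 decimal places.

0.37

α − 1 = ε/1000 = 0.0164
(δ_res + 1000)/(δ₀ + 1000) = (-18.8 + 1000)/(-2.5 + 1000) = 981.2/997.5 = 0.983659
f = 0.983659^(1/0.0164) = exp(ln(0.983659)/0.0164) = exp(-0.01648/0.0164)
f = exp(-1.0046) = 0.3662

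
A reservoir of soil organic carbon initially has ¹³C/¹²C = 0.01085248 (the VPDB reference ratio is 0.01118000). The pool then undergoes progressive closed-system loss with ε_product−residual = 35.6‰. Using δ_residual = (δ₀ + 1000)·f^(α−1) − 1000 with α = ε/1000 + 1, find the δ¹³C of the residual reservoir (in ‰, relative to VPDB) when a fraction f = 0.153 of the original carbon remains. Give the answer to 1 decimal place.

-92.0‰

δ₀ = (0.01085248/0.01118000 − 1)×1000 = (0.970705 − 1)×1000 = -29.295‰
α − 1 = ε/1000 = 0.0356
f^(α−1) = 0.153^(0.0356) = 0.935352
δ_res = (-29.295 + 1000) × 0.935352 − 1000 = 907.951 − 1000 = -92.05‰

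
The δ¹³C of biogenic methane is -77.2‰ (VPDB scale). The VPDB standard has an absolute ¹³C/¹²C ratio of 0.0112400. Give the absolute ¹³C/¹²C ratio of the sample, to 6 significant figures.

R_sample = R_standard × (δ¹³C/1000 + 1)
R_sample = 0.0112400 × (-77.2/1000 + 1) = 0.0112400 × 0.922800
R_sample = 0.0103723

0.0103723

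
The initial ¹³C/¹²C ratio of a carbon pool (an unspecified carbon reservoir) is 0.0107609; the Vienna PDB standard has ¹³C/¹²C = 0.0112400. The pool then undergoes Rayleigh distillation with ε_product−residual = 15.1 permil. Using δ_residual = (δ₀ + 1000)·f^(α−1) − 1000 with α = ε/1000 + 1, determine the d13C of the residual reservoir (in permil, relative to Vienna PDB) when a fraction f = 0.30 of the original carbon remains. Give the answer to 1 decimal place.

δ₀ = (0.0107609/0.0112400 − 1)×1000 = (0.957375 − 1)×1000 = -42.625 permil
α − 1 = ε/1000 = 0.0151
f^(α−1) = 0.30^(0.0151) = 0.981984
δ_res = (-42.625 + 1000) × 0.981984 − 1000 = 940.128 − 1000 = -59.87 permil

-59.9 permil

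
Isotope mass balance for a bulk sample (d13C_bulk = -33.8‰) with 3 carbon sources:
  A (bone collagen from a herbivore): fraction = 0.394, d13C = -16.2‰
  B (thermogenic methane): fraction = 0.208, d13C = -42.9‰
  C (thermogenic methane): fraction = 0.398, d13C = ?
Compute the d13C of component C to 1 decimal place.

Isotope mass balance: δ_bulk = Σ fᵢ·δᵢ.
-33.8 = 0.394×(-16.2) + 0.208×(-42.9) + 0.398×δ_C
0.398·δ_C = -33.8 − (-15.306) = -18.494
δ_C = -18.494 / 0.398 = -46.47‰

-46.5‰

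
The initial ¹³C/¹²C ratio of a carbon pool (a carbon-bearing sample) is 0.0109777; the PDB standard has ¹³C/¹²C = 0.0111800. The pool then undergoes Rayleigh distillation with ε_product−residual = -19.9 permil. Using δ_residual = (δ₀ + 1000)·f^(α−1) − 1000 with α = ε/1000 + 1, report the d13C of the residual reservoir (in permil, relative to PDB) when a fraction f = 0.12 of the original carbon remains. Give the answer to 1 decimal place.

δ₀ = (0.0109777/0.0111800 − 1)×1000 = (0.981905 − 1)×1000 = -18.095 permil
α − 1 = ε/1000 = -0.0199
f^(α−1) = 0.12^(-0.0199) = 1.043096
δ_res = (-18.095 + 1000) × 1.043096 − 1000 = 1024.221 − 1000 = 24.22 permil

24.2 permil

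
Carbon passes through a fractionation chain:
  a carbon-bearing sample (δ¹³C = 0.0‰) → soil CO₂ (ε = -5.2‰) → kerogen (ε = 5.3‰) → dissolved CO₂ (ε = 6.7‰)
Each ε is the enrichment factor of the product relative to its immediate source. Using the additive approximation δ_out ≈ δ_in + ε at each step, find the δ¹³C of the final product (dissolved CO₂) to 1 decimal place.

step 1: δ ≈ 0.0 + (-5.2) = -5.2‰
step 2: δ ≈ -5.2 + (5.3) = 0.1‰
step 3: δ ≈ 0.1 + (6.7) = 6.8‰

6.8‰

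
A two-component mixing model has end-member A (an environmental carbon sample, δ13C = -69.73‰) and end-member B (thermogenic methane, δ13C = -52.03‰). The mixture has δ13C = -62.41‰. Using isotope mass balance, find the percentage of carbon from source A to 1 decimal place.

58.6%

δ_mix = f_A·δ_A + (1 − f_A)·δ_B  ⇒  f_A = (δ_mix − δ_B)/(δ_A − δ_B)
f_A = (-62.41 − (-52.03)) / (-69.73 − (-52.03))
f_A = -10.38 / -17.70 = 0.5864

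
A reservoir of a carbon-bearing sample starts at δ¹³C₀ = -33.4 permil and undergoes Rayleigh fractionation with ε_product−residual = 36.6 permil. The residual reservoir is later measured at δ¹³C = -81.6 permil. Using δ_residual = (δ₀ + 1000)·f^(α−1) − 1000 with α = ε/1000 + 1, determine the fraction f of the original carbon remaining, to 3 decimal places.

0.247

α − 1 = ε/1000 = 0.0366
(δ_res + 1000)/(δ₀ + 1000) = (-81.6 + 1000)/(-33.4 + 1000) = 918.4/966.6 = 0.950134
f = 0.950134^(1/0.0366) = exp(ln(0.950134)/0.0366) = exp(-0.05115/0.0366)
f = exp(-1.3976) = 0.2472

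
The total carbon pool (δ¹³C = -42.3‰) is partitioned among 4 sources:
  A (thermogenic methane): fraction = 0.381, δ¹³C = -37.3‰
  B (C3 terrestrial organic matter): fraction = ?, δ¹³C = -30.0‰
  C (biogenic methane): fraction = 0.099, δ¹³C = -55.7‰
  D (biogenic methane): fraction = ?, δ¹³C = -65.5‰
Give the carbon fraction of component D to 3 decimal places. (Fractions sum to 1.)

Let f_D and f_B be the unknown fractions; fractions sum to 1 so f_D + f_B = 0.520.
Mass balance: Σ fᵢ·δᵢ = δ_bulk ⇒ f_D·(-65.5) + f_B·(-30.0) = -42.3 − (-19.726) = -22.574
Substitute f_B = 0.520 − f_D:
f_D·(-65.5 − -30.0) = -22.574 − 0.520×(-30.0) = -6.974
f_D = -6.974 / -35.5 = 0.1965

0.196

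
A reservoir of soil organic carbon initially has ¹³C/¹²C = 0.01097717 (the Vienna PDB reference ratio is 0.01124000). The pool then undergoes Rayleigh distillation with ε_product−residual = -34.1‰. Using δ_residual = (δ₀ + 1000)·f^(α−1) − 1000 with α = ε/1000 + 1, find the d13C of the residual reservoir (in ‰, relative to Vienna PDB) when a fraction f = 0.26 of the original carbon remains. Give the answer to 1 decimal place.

δ₀ = (0.01097717/0.01124000 − 1)×1000 = (0.976617 − 1)×1000 = -23.383‰
α − 1 = ε/1000 = -0.0341
f^(α−1) = 0.26^(-0.0341) = 1.047007
δ_res = (-23.383 + 1000) × 1.047007 − 1000 = 1022.524 − 1000 = 22.52‰

22.5‰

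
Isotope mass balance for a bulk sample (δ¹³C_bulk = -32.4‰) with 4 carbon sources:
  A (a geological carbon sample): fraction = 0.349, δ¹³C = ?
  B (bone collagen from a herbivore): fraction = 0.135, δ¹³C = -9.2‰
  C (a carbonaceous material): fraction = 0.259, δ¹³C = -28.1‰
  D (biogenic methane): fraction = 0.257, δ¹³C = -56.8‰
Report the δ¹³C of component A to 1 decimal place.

-26.6‰

Isotope mass balance: δ_bulk = Σ fᵢ·δᵢ.
-32.4 = 0.349×δ_A + 0.135×(-9.2) + 0.259×(-28.1) + 0.257×(-56.8)
0.349·δ_A = -32.4 − (-23.117) = -9.282
δ_A = -9.282 / 0.349 = -26.60‰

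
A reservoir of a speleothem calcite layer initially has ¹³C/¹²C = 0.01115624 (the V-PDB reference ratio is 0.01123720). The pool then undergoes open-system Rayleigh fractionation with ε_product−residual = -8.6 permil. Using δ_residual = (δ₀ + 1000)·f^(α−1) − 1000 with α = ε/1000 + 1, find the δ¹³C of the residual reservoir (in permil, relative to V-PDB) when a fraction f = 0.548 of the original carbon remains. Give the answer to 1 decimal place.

-2.1 permil

δ₀ = (0.01115624/0.01123720 − 1)×1000 = (0.992795 − 1)×1000 = -7.205 permil
α − 1 = ε/1000 = -0.0086
f^(α−1) = 0.548^(-0.0086) = 1.005186
δ_res = (-7.205 + 1000) × 1.005186 − 1000 = 997.944 − 1000 = -2.06 permil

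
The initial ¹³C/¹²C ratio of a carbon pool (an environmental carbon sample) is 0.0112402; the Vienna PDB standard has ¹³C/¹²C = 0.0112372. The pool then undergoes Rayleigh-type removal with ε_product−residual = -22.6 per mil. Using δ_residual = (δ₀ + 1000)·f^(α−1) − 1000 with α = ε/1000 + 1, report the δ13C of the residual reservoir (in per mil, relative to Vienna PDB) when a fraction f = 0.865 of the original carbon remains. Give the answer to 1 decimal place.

3.6 per mil

δ₀ = (0.0112402/0.0112372 − 1)×1000 = (1.000267 − 1)×1000 = 0.267 per mil
α − 1 = ε/1000 = -0.0226
f^(α−1) = 0.865^(-0.0226) = 1.003283
δ_res = (0.267 + 1000) × 1.003283 − 1000 = 1003.551 − 1000 = 3.55 per mil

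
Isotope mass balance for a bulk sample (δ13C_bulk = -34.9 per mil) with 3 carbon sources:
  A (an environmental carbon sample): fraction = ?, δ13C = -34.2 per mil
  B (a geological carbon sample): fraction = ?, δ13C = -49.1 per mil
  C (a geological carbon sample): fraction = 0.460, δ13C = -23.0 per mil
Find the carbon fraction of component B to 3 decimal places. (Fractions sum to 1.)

0.393

Let f_B and f_A be the unknown fractions; fractions sum to 1 so f_B + f_A = 0.540.
Mass balance: Σ fᵢ·δᵢ = δ_bulk ⇒ f_B·(-49.1) + f_A·(-34.2) = -34.9 − (-10.580) = -24.320
Substitute f_A = 0.540 − f_B:
f_B·(-49.1 − -34.2) = -24.320 − 0.540×(-34.2) = -5.852
f_B = -5.852 / -14.9 = 0.3928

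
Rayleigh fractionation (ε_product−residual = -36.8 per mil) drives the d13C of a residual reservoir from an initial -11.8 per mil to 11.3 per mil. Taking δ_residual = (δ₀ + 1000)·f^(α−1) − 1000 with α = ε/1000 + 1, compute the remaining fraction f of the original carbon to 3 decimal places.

0.534

α − 1 = ε/1000 = -0.0368
(δ_res + 1000)/(δ₀ + 1000) = (11.3 + 1000)/(-11.8 + 1000) = 1011.3/988.2 = 1.023376
f = 1.023376^(1/-0.0368) = exp(ln(1.023376)/-0.0368) = exp(0.02311/-0.0368)
f = exp(-0.6279) = 0.5337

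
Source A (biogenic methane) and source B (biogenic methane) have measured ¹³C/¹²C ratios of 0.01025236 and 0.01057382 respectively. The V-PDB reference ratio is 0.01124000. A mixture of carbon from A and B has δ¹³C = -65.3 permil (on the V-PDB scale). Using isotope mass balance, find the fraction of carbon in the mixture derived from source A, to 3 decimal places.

δ_A = (0.01025236/0.01124000 − 1)×1000 = (0.912132 − 1)×1000 = -87.868 permil
δ_B = (0.01057382/0.01124000 − 1)×1000 = (0.940731 − 1)×1000 = -59.269 permil
f_A = (δ_mix − δ_B)/(δ_A − δ_B) = (-65.3 − (-59.269))/(-87.868 − (-59.269))
f_A = -6.031 / -28.600 = 0.2109

0.211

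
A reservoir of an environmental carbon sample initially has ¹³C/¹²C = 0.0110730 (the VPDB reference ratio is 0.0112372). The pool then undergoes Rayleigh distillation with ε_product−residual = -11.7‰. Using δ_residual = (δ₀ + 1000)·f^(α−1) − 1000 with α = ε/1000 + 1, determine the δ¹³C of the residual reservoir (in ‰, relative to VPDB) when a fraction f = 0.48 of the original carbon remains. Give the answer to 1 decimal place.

δ₀ = (0.0110730/0.0112372 − 1)×1000 = (0.985388 − 1)×1000 = -14.612‰
α − 1 = ε/1000 = -0.0117
f^(α−1) = 0.48^(-0.0117) = 1.008624
δ_res = (-14.612 + 1000) × 1.008624 − 1000 = 993.886 − 1000 = -6.11‰

-6.1‰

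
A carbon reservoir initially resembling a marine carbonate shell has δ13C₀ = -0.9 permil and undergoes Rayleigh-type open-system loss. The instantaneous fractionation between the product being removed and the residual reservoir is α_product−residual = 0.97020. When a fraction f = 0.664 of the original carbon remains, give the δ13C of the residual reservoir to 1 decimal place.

Rayleigh residual: δ_res = (δ₀ + 1000)·f^(α−1) − 1000
α − 1 = -0.02980
f^(α−1) = 0.664^(-0.02980) = 1.012277
δ_res = (-0.9 + 1000) × 1.012277 − 1000 = 1011.366 − 1000 = 11.37 permil

11.4 permil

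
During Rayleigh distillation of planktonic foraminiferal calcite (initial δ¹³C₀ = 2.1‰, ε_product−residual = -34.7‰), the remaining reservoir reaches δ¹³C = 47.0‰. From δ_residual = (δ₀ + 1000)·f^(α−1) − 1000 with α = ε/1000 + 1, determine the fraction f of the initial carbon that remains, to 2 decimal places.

α − 1 = ε/1000 = -0.0347
(δ_res + 1000)/(δ₀ + 1000) = (47.0 + 1000)/(2.1 + 1000) = 1047.0/1002.1 = 1.044806
f = 1.044806^(1/-0.0347) = exp(ln(1.044806)/-0.0347) = exp(0.04383/-0.0347)
f = exp(-1.2631) = 0.2828

0.28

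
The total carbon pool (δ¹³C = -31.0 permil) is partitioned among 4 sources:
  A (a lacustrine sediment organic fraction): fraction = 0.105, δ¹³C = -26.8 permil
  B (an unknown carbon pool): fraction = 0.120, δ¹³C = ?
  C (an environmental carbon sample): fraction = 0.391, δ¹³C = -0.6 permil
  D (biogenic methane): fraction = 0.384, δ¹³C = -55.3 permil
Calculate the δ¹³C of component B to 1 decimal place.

-56.0 permil

Isotope mass balance: δ_bulk = Σ fᵢ·δᵢ.
-31.0 = 0.105×(-26.8) + 0.120×δ_B + 0.391×(-0.6) + 0.384×(-55.3)
0.120·δ_B = -31.0 − (-24.284) = -6.716
δ_B = -6.716 / 0.120 = -55.97 permil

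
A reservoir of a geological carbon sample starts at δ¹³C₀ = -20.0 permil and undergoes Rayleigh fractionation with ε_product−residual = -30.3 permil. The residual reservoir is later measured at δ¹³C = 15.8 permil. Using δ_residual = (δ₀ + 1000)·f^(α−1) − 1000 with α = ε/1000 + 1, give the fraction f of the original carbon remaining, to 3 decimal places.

α − 1 = ε/1000 = -0.0303
(δ_res + 1000)/(δ₀ + 1000) = (15.8 + 1000)/(-20.0 + 1000) = 1015.8/980.0 = 1.036531
f = 1.036531^(1/-0.0303) = exp(ln(1.036531)/-0.0303) = exp(0.03588/-0.0303)
f = exp(-1.1841) = 0.3060

0.306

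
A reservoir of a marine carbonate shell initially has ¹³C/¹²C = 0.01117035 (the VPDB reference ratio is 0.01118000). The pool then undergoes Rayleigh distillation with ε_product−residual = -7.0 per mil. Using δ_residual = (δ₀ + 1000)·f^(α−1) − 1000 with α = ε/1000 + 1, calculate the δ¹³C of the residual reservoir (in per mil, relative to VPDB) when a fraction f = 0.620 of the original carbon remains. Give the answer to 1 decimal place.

δ₀ = (0.01117035/0.01118000 − 1)×1000 = (0.999137 − 1)×1000 = -0.863 per mil
α − 1 = ε/1000 = -0.0070
f^(α−1) = 0.620^(-0.0070) = 1.003352
δ_res = (-0.863 + 1000) × 1.003352 − 1000 = 1002.486 − 1000 = 2.49 per mil

2.5 per mil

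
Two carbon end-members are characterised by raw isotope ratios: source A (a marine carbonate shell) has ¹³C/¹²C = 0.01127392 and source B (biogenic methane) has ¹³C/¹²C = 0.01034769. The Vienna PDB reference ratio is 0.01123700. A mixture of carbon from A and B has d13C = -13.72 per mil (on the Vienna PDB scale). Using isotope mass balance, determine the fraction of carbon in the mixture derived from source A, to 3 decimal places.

0.794

δ_A = (0.01127392/0.01123700 − 1)×1000 = (1.003286 − 1)×1000 = 3.286 per mil
δ_B = (0.01034769/0.01123700 − 1)×1000 = (0.920859 − 1)×1000 = -79.141 per mil
f_A = (δ_mix − δ_B)/(δ_A − δ_B) = (-13.72 − (-79.141))/(3.286 − (-79.141))
f_A = 65.421 / 82.427 = 0.7937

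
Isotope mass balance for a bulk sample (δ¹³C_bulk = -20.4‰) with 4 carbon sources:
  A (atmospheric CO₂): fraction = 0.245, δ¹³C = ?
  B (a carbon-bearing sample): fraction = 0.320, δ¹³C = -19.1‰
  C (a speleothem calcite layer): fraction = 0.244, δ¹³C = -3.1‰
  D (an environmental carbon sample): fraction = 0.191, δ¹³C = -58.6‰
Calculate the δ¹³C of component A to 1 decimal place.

-9.5‰

Isotope mass balance: δ_bulk = Σ fᵢ·δᵢ.
-20.4 = 0.245×δ_A + 0.320×(-19.1) + 0.244×(-3.1) + 0.191×(-58.6)
0.245·δ_A = -20.4 − (-18.061) = -2.339
δ_A = -2.339 / 0.245 = -9.55‰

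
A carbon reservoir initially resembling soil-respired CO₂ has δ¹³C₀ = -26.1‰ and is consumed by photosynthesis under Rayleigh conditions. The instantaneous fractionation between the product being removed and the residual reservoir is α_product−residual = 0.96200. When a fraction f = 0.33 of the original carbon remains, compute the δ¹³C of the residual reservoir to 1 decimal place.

Rayleigh residual: δ_res = (δ₀ + 1000)·f^(α−1) − 1000
α − 1 = -0.03800
f^(α−1) = 0.33^(-0.03800) = 1.043029
δ_res = (-26.1 + 1000) × 1.043029 − 1000 = 1015.806 − 1000 = 15.81‰

15.8‰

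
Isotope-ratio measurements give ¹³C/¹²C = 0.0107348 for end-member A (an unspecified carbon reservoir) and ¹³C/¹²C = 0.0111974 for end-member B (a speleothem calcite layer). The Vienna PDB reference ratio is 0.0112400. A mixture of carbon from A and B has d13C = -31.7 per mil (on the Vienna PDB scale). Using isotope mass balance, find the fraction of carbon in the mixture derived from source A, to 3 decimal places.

δ_A = (0.0107348/0.0112400 − 1)×1000 = (0.955053 − 1)×1000 = -44.947 per mil
δ_B = (0.0111974/0.0112400 − 1)×1000 = (0.996210 − 1)×1000 = -3.790 per mil
f_A = (δ_mix − δ_B)/(δ_A − δ_B) = (-31.7 − (-3.790))/(-44.947 − (-3.790))
f_A = -27.910 / -41.157 = 0.6781

0.678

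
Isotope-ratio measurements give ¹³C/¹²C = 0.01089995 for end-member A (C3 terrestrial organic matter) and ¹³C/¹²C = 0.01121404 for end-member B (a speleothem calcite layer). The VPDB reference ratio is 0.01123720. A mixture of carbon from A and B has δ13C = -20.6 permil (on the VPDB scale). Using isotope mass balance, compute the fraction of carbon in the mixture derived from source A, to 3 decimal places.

δ_A = (0.01089995/0.01123720 − 1)×1000 = (0.969988 − 1)×1000 = -30.012 permil
δ_B = (0.01121404/0.01123720 − 1)×1000 = (0.997939 − 1)×1000 = -2.061 permil
f_A = (δ_mix − δ_B)/(δ_A − δ_B) = (-20.6 − (-2.061))/(-30.012 − (-2.061))
f_A = -18.539 / -27.951 = 0.6633

0.663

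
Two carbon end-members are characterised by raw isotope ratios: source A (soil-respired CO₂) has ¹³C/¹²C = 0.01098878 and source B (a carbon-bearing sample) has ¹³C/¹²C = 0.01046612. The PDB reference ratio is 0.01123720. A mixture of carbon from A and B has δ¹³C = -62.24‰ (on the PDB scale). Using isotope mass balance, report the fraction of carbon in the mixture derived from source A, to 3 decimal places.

δ_A = (0.01098878/0.01123720 − 1)×1000 = (0.977893 − 1)×1000 = -22.107‰
δ_B = (0.01046612/0.01123720 − 1)×1000 = (0.931381 − 1)×1000 = -68.619‰
f_A = (δ_mix − δ_B)/(δ_A − δ_B) = (-62.24 − (-68.619))/(-22.107 − (-68.619))
f_A = 6.379 / 46.512 = 0.1371

0.137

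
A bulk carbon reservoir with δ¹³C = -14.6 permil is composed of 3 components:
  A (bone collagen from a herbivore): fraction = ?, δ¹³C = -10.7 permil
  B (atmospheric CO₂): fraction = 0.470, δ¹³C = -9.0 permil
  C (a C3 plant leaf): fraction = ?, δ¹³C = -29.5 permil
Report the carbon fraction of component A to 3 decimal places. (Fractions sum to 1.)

Let f_A and f_C be the unknown fractions; fractions sum to 1 so f_A + f_C = 0.530.
Mass balance: Σ fᵢ·δᵢ = δ_bulk ⇒ f_A·(-10.7) + f_C·(-29.5) = -14.6 − (-4.230) = -10.370
Substitute f_C = 0.530 − f_A:
f_A·(-10.7 − -29.5) = -10.370 − 0.530×(-29.5) = 5.265
f_A = 5.265 / 18.8 = 0.2801

0.280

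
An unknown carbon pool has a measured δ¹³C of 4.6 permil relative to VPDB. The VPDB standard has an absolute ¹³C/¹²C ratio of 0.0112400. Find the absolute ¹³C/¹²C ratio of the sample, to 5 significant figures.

0.011292

R_sample = R_standard × (δ¹³C/1000 + 1)
R_sample = 0.0112400 × (4.6/1000 + 1) = 0.0112400 × 1.004600
R_sample = 0.0112917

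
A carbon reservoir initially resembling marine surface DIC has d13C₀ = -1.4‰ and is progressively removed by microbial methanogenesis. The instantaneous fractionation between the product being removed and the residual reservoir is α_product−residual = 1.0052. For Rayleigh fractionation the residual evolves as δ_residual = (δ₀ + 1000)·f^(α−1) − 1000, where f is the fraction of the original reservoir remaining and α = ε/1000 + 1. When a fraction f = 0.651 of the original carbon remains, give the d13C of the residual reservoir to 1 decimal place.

Rayleigh residual: δ_res = (δ₀ + 1000)·f^(α−1) − 1000
α − 1 = 0.00520
f^(α−1) = 0.651^(0.00520) = 0.997770
δ_res = (-1.4 + 1000) × 0.997770 − 1000 = 996.374 − 1000 = -3.63‰

-3.6‰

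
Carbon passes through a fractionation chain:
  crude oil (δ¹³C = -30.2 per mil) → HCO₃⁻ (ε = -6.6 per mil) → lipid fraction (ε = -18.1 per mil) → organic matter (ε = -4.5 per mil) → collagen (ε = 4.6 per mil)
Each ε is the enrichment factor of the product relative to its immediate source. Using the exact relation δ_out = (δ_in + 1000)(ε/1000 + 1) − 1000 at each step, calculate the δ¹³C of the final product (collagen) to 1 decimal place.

step 1: δ = (-30.20 + 1000)·(-6.6/1000 + 1) − 1000 = -36.60 per mil
step 2: δ = (-36.60 + 1000)·(-18.1/1000 + 1) − 1000 = -54.04 per mil
step 3: δ = (-54.04 + 1000)·(-4.5/1000 + 1) − 1000 = -58.30 per mil
step 4: δ = (-58.30 + 1000)·(4.6/1000 + 1) − 1000 = -53.96 per mil

-54.0 per mil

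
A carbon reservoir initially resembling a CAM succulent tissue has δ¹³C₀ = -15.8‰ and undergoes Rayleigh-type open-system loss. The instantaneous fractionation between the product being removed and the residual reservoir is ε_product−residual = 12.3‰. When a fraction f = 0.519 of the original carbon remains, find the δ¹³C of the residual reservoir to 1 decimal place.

Rayleigh residual: δ_res = (δ₀ + 1000)·f^(α−1) − 1000
α = ε/1000 + 1 = 1.01230, so α − 1 = 0.01230
f^(α−1) = 0.519^(0.01230) = 0.991965
δ_res = (-15.8 + 1000) × 0.991965 − 1000 = 976.292 − 1000 = -23.71‰

-23.7‰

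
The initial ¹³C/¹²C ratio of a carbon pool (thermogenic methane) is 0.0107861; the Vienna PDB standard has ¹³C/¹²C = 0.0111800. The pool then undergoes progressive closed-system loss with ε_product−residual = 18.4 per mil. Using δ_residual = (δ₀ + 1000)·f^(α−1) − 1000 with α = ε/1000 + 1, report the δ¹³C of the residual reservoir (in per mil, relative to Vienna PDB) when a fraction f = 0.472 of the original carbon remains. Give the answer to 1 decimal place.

-48.5 per mil

δ₀ = (0.0107861/0.0111800 − 1)×1000 = (0.964767 − 1)×1000 = -35.233 per mil
α − 1 = ε/1000 = 0.0184
f^(α−1) = 0.472^(0.0184) = 0.986281
δ_res = (-35.233 + 1000) × 0.986281 − 1000 = 951.532 − 1000 = -48.47 per mil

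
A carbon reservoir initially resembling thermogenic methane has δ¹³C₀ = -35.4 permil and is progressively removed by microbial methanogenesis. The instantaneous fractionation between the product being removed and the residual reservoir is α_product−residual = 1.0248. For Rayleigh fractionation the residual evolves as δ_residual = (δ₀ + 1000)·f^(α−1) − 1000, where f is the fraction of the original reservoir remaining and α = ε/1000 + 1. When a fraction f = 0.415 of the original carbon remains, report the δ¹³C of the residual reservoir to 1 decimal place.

Rayleigh residual: δ_res = (δ₀ + 1000)·f^(α−1) − 1000
α − 1 = 0.02480
f^(α−1) = 0.415^(0.02480) = 0.978425
δ_res = (-35.4 + 1000) × 0.978425 − 1000 = 943.789 − 1000 = -56.21 permil

-56.2 permil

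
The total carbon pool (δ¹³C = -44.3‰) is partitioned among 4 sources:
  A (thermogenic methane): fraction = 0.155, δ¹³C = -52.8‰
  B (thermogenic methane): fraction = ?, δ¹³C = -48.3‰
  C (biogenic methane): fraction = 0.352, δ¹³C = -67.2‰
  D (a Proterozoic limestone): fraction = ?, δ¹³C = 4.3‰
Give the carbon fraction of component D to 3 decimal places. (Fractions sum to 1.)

Let f_D and f_B be the unknown fractions; fractions sum to 1 so f_D + f_B = 0.493.
Mass balance: Σ fᵢ·δᵢ = δ_bulk ⇒ f_D·(4.3) + f_B·(-48.3) = -44.3 − (-31.838) = -12.462
Substitute f_B = 0.493 − f_D:
f_D·(4.3 − -48.3) = -12.462 − 0.493×(-48.3) = 11.350
f_D = 11.350 / 52.6 = 0.2158

0.216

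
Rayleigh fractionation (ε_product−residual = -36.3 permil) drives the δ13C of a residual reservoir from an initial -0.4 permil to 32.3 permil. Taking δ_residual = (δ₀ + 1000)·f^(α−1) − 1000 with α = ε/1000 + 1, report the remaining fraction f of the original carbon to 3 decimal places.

0.412

α − 1 = ε/1000 = -0.0363
(δ_res + 1000)/(δ₀ + 1000) = (32.3 + 1000)/(-0.4 + 1000) = 1032.3/999.6 = 1.032713
f = 1.032713^(1/-0.0363) = exp(ln(1.032713)/-0.0363) = exp(0.03219/-0.0363)
f = exp(-0.8868) = 0.4120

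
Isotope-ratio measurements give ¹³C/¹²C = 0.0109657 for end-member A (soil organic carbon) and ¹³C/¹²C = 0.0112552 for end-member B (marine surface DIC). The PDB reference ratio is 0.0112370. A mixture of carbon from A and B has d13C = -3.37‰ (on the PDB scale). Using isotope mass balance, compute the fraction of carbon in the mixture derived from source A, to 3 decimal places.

δ_A = (0.0109657/0.0112370 − 1)×1000 = (0.975857 − 1)×1000 = -24.143‰
δ_B = (0.0112552/0.0112370 − 1)×1000 = (1.001620 − 1)×1000 = 1.620‰
f_A = (δ_mix − δ_B)/(δ_A − δ_B) = (-3.37 − (1.620))/(-24.143 − (1.620))
f_A = -4.990 / -25.763 = 0.1937

0.194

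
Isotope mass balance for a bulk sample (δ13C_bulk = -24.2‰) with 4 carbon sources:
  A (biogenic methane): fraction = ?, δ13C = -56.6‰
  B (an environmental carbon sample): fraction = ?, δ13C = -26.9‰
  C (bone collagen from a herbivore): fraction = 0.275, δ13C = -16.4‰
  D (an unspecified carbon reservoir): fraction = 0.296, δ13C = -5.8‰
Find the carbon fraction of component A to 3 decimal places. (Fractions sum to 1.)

Let f_A and f_B be the unknown fractions; fractions sum to 1 so f_A + f_B = 0.429.
Mass balance: Σ fᵢ·δᵢ = δ_bulk ⇒ f_A·(-56.6) + f_B·(-26.9) = -24.2 − (-6.227) = -17.973
Substitute f_B = 0.429 − f_A:
f_A·(-56.6 − -26.9) = -17.973 − 0.429×(-26.9) = -6.433
f_A = -6.433 / -29.7 = 0.2166

0.217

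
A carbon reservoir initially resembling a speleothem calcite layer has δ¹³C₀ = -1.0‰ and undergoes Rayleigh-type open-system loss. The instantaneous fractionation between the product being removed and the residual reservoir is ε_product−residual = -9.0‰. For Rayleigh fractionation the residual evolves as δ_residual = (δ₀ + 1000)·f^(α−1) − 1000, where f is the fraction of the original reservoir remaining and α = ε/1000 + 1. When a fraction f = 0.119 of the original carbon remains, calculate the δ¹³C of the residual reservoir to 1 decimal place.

18.3‰

Rayleigh residual: δ_res = (δ₀ + 1000)·f^(α−1) − 1000
α = ε/1000 + 1 = 0.99100, so α − 1 = -0.00900
f^(α−1) = 0.119^(-0.00900) = 1.019342
δ_res = (-1.0 + 1000) × 1.019342 − 1000 = 1018.323 − 1000 = 18.32‰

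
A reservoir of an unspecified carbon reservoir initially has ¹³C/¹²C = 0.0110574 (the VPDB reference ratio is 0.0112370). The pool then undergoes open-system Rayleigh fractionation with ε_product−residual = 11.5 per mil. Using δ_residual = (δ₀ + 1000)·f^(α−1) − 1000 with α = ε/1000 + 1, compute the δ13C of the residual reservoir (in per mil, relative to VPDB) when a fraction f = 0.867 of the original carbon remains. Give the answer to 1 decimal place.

δ₀ = (0.0110574/0.0112370 − 1)×1000 = (0.984017 − 1)×1000 = -15.983 per mil
α − 1 = ε/1000 = 0.0115
f^(α−1) = 0.867^(0.0115) = 0.998360
δ_res = (-15.983 + 1000) × 0.998360 − 1000 = 982.403 − 1000 = -17.60 per mil

-17.6 per mil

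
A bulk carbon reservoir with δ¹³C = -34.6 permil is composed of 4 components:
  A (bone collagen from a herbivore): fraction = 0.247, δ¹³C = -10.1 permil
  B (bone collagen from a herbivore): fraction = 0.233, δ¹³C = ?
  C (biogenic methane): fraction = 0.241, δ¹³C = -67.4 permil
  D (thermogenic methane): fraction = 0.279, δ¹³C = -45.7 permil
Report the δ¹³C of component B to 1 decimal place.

Isotope mass balance: δ_bulk = Σ fᵢ·δᵢ.
-34.6 = 0.247×(-10.1) + 0.233×δ_B + 0.241×(-67.4) + 0.279×(-45.7)
0.233·δ_B = -34.6 − (-31.488) = -3.112
δ_B = -3.112 / 0.233 = -13.35 permil

-13.4 permil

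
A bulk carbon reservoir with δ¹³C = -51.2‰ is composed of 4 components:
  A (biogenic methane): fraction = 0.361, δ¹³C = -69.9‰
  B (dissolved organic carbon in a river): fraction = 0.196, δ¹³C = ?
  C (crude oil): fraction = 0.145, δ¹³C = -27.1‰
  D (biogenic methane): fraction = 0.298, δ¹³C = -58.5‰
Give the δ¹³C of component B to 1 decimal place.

Isotope mass balance: δ_bulk = Σ fᵢ·δᵢ.
-51.2 = 0.361×(-69.9) + 0.196×δ_B + 0.145×(-27.1) + 0.298×(-58.5)
0.196·δ_B = -51.2 − (-46.596) = -4.604
δ_B = -4.604 / 0.196 = -23.49‰

-23.5‰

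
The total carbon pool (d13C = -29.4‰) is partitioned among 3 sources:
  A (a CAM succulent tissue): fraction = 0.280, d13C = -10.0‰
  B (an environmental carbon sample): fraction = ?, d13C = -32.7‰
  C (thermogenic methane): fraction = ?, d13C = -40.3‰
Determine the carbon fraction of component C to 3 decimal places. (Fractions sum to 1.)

Let f_C and f_B be the unknown fractions; fractions sum to 1 so f_C + f_B = 0.720.
Mass balance: Σ fᵢ·δᵢ = δ_bulk ⇒ f_C·(-40.3) + f_B·(-32.7) = -29.4 − (-2.800) = -26.600
Substitute f_B = 0.720 − f_C:
f_C·(-40.3 − -32.7) = -26.600 − 0.720×(-32.7) = -3.056
f_C = -3.056 / -7.6 = 0.4021

0.402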